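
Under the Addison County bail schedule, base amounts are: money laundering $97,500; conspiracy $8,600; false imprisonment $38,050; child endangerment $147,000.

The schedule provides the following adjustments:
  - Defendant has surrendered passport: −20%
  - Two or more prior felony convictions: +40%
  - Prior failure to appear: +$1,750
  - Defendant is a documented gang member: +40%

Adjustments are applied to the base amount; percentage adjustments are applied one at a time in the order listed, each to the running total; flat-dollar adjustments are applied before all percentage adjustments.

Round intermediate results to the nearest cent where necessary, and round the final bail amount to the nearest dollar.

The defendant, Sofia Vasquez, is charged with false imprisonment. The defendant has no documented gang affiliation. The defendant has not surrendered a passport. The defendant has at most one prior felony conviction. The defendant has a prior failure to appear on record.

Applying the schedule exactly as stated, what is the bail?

Base amounts from the schedule: false imprisonment $38,050.
Single charge. Combined base = $38,050.
Prior failure to appear (+$1,750 flat): $38,050 + $1,750 = $39,800.

$39,800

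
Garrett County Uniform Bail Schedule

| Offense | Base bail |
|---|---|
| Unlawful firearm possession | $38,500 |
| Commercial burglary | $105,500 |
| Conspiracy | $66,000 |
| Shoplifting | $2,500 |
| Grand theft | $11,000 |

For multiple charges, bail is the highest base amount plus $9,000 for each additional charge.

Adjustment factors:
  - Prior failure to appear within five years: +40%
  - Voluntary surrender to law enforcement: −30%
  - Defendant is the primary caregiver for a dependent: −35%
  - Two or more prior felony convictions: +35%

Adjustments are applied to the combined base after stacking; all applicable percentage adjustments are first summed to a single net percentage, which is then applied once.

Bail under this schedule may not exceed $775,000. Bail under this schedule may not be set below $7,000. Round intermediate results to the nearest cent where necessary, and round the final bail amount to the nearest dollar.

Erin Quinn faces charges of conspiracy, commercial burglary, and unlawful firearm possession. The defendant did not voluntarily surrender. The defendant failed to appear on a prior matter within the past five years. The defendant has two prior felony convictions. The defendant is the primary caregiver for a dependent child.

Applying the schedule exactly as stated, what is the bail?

Base amounts from the schedule: conspiracy $66,000; commercial burglary $105,500; unlawful firearm possession $38,500.
Stacking rule: highest base plus $9,000 per additional charge. Highest is commercial burglary at $105,500; 2 additional charges → +$18,000. Combined base = $123,500.
Net percentage adjustment: +40% −35% +35% = +40%. $123,500 × 1.4 = $172,900.
$172,900 is within the $775,000 maximum.
$172,900 is at or above the $7,000 minimum.

$172,900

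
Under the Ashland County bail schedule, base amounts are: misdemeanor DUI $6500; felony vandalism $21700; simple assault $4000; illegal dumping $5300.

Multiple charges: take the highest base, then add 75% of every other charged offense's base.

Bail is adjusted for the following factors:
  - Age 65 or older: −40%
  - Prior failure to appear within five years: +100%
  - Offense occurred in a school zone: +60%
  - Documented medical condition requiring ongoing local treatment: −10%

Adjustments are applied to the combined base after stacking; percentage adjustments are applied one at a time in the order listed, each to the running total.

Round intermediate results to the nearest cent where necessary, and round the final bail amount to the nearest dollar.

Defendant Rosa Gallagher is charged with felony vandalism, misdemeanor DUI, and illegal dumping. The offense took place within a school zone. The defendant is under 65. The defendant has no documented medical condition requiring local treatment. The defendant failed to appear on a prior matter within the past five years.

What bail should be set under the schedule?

$97760

Base amounts from the schedule: felony vandalism $21700; misdemeanor DUI $6500; illegal dumping $5300.
Stacking rule: highest base plus 75% of each additional charge. Highest is felony vandalism at $21700. Additional: $6500 × 75% = $4875; $5300 × 75% = $3975. Combined base = $21700 + $8850 = $30550.
Prior failure to appear within five years (+100%): $30550 × 2 = $61100.
Offense occurred in a school zone (+60%): $61100 × 1.6 = $97760.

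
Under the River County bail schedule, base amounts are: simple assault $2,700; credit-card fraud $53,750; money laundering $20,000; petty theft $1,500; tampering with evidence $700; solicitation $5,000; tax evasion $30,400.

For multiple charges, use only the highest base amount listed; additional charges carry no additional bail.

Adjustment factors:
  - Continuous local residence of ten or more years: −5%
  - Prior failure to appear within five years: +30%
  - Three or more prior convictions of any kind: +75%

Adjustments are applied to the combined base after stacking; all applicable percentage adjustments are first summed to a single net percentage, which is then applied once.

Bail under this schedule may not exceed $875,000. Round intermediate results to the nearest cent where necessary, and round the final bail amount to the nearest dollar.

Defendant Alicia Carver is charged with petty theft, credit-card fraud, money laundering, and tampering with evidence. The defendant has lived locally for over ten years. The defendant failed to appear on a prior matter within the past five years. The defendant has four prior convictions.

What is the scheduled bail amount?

$107,500

Base amounts from the schedule: petty theft $1,500; credit-card fraud $53,750; money laundering $20,000; tampering with evidence $700.
Stacking rule: use the highest base only. Highest is credit-card fraud at $53,750. Combined base = $53,750.
Net percentage adjustment: −5% +30% +75% = +100%. $53,750 × 2 = $107,500.
$107,500 is within the $875,000 maximum.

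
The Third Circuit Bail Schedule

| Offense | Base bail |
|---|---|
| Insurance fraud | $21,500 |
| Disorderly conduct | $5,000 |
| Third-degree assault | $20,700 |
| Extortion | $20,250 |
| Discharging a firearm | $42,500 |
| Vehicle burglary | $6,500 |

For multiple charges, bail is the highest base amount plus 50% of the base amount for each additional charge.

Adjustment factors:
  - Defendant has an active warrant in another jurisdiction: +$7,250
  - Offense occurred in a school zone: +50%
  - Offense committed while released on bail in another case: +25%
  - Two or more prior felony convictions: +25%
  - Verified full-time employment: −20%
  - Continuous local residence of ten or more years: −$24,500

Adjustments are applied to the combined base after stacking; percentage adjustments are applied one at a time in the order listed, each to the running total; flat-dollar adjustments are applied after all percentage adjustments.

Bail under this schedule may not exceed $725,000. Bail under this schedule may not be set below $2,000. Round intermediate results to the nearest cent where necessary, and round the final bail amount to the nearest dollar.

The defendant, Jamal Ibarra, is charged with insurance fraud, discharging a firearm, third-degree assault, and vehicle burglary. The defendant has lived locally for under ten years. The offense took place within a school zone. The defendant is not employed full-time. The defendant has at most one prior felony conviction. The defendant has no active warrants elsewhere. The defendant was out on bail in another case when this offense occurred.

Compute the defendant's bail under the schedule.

$125,344

Base amounts from the schedule: insurance fraud $21,500; discharging a firearm $42,500; third-degree assault $20,700; vehicle burglary $6,500.
Stacking rule: highest base plus 50% of each additional charge. Highest is discharging a firearm at $42,500. Additional: $21,500 × 50% = $10,750; $20,700 × 50% = $10,350; $6,500 × 50% = $3,250. Combined base = $42,500 + $24,350 = $66,850.
Offense occurred in a school zone (+50%): $66,850 × 1.5 = $100,275.
Offense committed while released on bail in another case (+25%): $100,275 × 1.25 = $125,343.75.
$125,343.75 is within the $725,000 maximum.
$125,343.75 is at or above the $2,000 minimum.
Rounded to the nearest dollar: $125,344.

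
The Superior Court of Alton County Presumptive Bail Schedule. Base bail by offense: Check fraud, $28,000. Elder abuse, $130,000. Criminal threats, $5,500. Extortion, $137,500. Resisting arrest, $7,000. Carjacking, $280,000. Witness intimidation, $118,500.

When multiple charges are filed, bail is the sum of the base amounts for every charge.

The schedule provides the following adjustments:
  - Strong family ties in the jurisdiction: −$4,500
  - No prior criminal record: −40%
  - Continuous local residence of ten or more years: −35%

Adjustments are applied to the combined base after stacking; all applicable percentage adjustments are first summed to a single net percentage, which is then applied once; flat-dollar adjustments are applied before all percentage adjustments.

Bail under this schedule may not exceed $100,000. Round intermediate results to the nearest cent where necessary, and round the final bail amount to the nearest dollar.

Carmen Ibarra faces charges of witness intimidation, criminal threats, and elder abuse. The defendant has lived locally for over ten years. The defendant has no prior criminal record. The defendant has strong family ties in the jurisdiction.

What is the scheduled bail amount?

Base amounts from the schedule: witness intimidation $118,500; criminal threats $5,500; elder abuse $130,000.
Stacking rule: sum of all bases. $118,500 + $5,500 + $130,000 = $254,000.
Strong family ties in the jurisdiction (−$4,500 flat): $254,000 − $4,500 = $249,500.
Net percentage adjustment: −40% −35% = −75%. $249,500 × 0.25 = $62,375.
$62,375 is within the $100,000 maximum.

$62,375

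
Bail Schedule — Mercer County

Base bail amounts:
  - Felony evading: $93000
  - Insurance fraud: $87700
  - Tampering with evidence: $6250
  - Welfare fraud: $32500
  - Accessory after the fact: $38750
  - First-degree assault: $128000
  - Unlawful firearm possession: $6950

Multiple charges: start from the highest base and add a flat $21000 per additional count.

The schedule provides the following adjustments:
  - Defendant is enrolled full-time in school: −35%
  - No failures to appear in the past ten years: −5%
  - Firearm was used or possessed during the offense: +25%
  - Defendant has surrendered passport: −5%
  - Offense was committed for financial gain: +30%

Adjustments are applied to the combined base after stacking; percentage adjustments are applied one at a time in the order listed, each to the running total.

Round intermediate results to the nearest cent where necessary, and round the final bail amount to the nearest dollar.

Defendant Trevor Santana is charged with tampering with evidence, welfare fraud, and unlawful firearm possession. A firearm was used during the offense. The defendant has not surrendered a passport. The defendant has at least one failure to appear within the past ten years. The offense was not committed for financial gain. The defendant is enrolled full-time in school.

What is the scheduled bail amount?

$60531

Base amounts from the schedule: tampering with evidence $6250; welfare fraud $32500; unlawful firearm possession $6950.
Stacking rule: highest base plus $21000 per additional charge. Highest is welfare fraud at $32500; 2 additional charges → +$42000. Combined base = $74500.
Defendant is enrolled full-time in school (−35%): $74500 × 0.65 = $48425.
Firearm was used or possessed during the offense (+25%): $48425 × 1.25 = $60531.25.
Rounded to the nearest dollar: $60531.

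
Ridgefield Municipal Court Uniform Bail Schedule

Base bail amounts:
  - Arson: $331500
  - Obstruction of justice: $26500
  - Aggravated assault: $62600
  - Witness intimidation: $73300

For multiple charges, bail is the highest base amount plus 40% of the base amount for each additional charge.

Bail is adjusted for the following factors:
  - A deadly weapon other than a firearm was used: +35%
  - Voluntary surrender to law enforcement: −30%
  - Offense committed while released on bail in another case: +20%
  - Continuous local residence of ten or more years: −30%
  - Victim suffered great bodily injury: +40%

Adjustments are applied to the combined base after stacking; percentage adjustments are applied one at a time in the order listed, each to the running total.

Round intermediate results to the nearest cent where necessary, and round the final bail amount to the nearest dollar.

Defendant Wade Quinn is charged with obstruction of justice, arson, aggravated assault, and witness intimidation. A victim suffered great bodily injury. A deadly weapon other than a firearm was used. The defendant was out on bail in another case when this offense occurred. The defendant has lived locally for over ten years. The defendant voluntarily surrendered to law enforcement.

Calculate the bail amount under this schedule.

$440594

Base amounts from the schedule: obstruction of justice $26500; arson $331500; aggravated assault $62600; witness intimidation $73300.
Stacking rule: highest base plus 40% of each additional charge. Highest is arson at $331500. Additional: $26500 × 40% = $10600; $62600 × 40% = $25040; $73300 × 40% = $29320. Combined base = $331500 + $64960 = $396460.
A deadly weapon other than a firearm was used (+35%): $396460 × 1.35 = $535221.
Voluntary surrender to law enforcement (−30%): $535221 × 0.7 = $374654.70.
Offense committed while released on bail in another case (+20%): $374654.70 × 1.2 = $449585.64.
Continuous local residence of ten or more years (−30%): $449585.64 × 0.7 = $314709.95.
Victim suffered great bodily injury (+40%): $314709.95 × 1.4 = $440593.93.
Rounded to the nearest dollar: $440594.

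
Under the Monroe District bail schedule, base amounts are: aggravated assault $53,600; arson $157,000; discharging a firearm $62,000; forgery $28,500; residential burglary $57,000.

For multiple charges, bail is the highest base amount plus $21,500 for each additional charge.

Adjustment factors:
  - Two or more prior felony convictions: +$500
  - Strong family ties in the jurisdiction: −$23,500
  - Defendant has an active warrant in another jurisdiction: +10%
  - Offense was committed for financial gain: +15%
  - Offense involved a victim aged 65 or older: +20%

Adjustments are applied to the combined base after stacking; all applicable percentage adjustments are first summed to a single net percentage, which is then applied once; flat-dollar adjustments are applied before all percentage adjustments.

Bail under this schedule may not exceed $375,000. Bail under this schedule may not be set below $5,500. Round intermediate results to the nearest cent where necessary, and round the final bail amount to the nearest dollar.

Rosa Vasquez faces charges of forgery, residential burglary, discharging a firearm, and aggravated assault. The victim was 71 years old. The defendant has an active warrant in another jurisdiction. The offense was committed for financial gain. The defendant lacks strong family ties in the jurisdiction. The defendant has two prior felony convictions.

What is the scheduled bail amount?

Base amounts from the schedule: forgery $28,500; residential burglary $57,000; discharging a firearm $62,000; aggravated assault $53,600.
Stacking rule: highest base plus $21,500 per additional charge. Highest is discharging a firearm at $62,000; 3 additional charges → +$64,500. Combined base = $126,500.
Two or more prior felony convictions (+$500 flat): $126,500 + $500 = $127,000.
Net percentage adjustment: +10% +15% +20% = +45%. $127,000 × 1.45 = $184,150.
$184,150 is within the $375,000 maximum.
$184,150 is at or above the $5,500 minimum.

$184,150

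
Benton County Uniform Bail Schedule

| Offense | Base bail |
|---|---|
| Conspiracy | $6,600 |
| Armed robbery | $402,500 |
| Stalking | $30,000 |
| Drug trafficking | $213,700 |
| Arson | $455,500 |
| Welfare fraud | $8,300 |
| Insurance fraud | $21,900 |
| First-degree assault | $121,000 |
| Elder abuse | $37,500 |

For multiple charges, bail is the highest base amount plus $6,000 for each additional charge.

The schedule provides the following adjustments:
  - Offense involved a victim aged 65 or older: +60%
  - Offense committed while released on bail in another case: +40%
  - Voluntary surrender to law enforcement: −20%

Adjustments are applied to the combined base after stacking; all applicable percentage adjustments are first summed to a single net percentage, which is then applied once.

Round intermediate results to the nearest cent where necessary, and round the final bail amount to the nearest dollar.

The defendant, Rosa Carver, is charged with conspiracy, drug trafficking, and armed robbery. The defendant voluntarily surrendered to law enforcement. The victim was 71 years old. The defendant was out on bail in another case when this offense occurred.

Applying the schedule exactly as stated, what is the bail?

$746,100

Base amounts from the schedule: conspiracy $6,600; drug trafficking $213,700; armed robbery $402,500.
Stacking rule: highest base plus $6,000 per additional charge. Highest is armed robbery at $402,500; 2 additional charges → +$12,000. Combined base = $414,500.
Net percentage adjustment: +60% +40% −20% = +80%. $414,500 × 1.8 = $746,100.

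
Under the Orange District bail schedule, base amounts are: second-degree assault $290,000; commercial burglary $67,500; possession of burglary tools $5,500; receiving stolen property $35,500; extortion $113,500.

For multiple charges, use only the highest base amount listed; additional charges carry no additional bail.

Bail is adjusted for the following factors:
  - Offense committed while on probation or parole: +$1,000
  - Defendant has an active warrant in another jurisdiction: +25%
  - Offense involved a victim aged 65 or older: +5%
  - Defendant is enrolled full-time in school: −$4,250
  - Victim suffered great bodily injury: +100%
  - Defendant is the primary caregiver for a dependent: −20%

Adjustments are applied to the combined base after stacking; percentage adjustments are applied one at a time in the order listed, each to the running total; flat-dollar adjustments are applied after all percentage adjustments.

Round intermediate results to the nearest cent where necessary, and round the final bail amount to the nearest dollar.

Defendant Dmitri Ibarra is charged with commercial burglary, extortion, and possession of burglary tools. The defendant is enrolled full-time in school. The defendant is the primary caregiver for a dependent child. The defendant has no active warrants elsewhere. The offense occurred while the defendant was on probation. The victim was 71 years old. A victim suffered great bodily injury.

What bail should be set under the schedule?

Base amounts from the schedule: commercial burglary $67,500; extortion $113,500; possession of burglary tools $5,500.
Stacking rule: use the highest base only. Highest is extortion at $113,500. Combined base = $113,500.
Offense involved a victim aged 65 or older (+5%): $113,500 × 1.05 = $119,175.
Victim suffered great bodily injury (+100%): $119,175 × 2 = $238,350.
Defendant is the primary caregiver for a dependent (−20%): $238,350 × 0.8 = $190,680.
Offense committed while on probation or parole (+$1,000 flat): $190,680 + $1,000 = $191,680.
Defendant is enrolled full-time in school (−$4,250 flat): $191,680 − $4,250 = $187,430.

$187,430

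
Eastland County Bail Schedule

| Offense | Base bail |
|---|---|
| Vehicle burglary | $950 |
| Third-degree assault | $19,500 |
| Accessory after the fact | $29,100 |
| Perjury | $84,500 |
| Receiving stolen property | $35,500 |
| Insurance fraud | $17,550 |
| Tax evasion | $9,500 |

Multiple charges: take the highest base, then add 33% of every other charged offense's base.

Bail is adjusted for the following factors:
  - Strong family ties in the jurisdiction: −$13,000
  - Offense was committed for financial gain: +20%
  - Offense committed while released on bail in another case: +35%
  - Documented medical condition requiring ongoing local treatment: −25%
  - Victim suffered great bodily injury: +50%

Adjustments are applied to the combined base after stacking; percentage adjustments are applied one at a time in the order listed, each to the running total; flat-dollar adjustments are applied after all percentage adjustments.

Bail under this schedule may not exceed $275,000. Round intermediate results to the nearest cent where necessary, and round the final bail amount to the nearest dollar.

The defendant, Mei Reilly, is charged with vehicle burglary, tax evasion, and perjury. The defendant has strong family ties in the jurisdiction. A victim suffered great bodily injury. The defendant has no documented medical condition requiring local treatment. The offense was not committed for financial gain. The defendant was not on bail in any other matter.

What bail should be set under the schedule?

Base amounts from the schedule: vehicle burglary $950; tax evasion $9,500; perjury $84,500.
Stacking rule: highest base plus 33% of each additional charge. Highest is perjury at $84,500. Additional: $950 × 33% = $313.50; $9,500 × 33% = $3,135. Combined base = $84,500 + $3,448.50 = $87,948.50.
Victim suffered great bodily injury (+50%): $87,948.50 × 1.5 = $131,922.75.
Strong family ties in the jurisdiction (−$13,000 flat): $131,922.75 − $13,000 = $118,922.75.
$118,922.75 is within the $275,000 maximum.
Rounded to the nearest dollar: $118,923.

$118,923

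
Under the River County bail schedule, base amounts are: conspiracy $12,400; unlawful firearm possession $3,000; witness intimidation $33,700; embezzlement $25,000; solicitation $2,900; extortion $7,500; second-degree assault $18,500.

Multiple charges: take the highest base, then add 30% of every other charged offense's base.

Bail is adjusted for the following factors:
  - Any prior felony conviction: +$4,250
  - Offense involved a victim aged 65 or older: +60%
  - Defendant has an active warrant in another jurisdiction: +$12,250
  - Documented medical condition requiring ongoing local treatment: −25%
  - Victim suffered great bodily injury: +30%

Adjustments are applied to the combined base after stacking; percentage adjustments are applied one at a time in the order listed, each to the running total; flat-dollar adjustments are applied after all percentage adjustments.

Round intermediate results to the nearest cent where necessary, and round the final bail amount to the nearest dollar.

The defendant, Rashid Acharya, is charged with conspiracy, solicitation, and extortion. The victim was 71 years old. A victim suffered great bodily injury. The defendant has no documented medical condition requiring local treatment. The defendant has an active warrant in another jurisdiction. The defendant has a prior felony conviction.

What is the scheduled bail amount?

Base amounts from the schedule: conspiracy $12,400; solicitation $2,900; extortion $7,500.
Stacking rule: highest base plus 30% of each additional charge. Highest is conspiracy at $12,400. Additional: $2,900 × 30% = $870; $7,500 × 30% = $2,250. Combined base = $12,400 + $3,120 = $15,520.
Offense involved a victim aged 65 or older (+60%): $15,520 × 1.6 = $24,832.
Victim suffered great bodily injury (+30%): $24,832 × 1.3 = $32,281.60.
Any prior felony conviction (+$4,250 flat): $32,281.60 + $4,250 = $36,531.60.
Defendant has an active warrant in another jurisdiction (+$12,250 flat): $36,531.60 + $12,250 = $48,781.60.
Rounded to the nearest dollar: $48,782.

$48,782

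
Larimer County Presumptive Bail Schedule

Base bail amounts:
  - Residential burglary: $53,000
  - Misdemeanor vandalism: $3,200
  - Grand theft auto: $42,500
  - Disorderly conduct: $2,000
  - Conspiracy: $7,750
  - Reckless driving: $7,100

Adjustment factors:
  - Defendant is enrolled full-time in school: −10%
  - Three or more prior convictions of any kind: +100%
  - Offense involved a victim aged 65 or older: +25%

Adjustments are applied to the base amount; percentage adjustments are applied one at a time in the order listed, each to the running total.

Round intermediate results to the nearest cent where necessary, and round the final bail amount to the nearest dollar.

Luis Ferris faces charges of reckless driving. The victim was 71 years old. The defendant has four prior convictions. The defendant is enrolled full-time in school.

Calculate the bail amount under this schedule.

Base amounts from the schedule: reckless driving $7,100.
Single charge. Combined base = $7,100.
Defendant is enrolled full-time in school (−10%): $7,100 × 0.9 = $6,390.
Three or more prior convictions of any kind (+100%): $6,390 × 2 = $12,780.
Offense involved a victim aged 65 or older (+25%): $12,780 × 1.25 = $15,975.

$15,975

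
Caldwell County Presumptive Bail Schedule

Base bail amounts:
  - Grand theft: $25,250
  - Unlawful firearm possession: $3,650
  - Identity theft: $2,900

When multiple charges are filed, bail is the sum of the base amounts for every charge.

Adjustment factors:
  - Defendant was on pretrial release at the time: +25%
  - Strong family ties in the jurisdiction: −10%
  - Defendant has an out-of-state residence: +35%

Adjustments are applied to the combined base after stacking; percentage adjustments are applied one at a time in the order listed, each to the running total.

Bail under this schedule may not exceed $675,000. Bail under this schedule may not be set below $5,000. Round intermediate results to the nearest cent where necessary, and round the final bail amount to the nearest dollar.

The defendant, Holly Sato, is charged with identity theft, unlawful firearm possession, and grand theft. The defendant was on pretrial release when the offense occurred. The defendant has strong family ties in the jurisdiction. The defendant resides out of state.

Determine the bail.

Base amounts from the schedule: identity theft $2,900; unlawful firearm possession $3,650; grand theft $25,250.
Stacking rule: sum of all bases. $2,900 + $3,650 + $25,250 = $31,800.
Defendant was on pretrial release at the time (+25%): $31,800 × 1.25 = $39,750.
Strong family ties in the jurisdiction (−10%): $39,750 × 0.9 = $35,775.
Defendant has an out-of-state residence (+35%): $35,775 × 1.35 = $48,296.25.
$48,296.25 is within the $675,000 maximum.
$48,296.25 is at or above the $5,000 minimum.
Rounded to the nearest dollar: $48,296.

$48,296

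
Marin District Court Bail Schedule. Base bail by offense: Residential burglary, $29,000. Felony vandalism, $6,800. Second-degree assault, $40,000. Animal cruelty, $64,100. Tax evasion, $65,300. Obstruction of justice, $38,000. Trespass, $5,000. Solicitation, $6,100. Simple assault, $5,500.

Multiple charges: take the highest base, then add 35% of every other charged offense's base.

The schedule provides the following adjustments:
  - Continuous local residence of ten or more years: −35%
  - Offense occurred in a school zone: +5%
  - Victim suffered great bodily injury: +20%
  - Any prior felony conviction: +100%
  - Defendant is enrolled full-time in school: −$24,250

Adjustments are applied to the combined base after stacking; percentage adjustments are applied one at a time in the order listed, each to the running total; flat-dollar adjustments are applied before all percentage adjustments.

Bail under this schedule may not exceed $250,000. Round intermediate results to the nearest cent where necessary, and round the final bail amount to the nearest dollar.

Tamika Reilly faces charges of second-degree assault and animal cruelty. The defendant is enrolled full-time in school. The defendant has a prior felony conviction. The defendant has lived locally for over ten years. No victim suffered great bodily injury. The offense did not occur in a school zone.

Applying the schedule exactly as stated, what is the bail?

$70,005

Base amounts from the schedule: second-degree assault $40,000; animal cruelty $64,100.
Stacking rule: highest base plus 35% of each additional charge. Highest is animal cruelty at $64,100. Additional: $40,000 × 35% = $14,000. Combined base = $64,100 + $14,000 = $78,100.
Defendant is enrolled full-time in school (−$24,250 flat): $78,100 − $24,250 = $53,850.
Continuous local residence of ten or more years (−35%): $53,850 × 0.65 = $35,002.50.
Any prior felony conviction (+100%): $35,002.50 × 2 = $70,005.
$70,005 is within the $250,000 maximum.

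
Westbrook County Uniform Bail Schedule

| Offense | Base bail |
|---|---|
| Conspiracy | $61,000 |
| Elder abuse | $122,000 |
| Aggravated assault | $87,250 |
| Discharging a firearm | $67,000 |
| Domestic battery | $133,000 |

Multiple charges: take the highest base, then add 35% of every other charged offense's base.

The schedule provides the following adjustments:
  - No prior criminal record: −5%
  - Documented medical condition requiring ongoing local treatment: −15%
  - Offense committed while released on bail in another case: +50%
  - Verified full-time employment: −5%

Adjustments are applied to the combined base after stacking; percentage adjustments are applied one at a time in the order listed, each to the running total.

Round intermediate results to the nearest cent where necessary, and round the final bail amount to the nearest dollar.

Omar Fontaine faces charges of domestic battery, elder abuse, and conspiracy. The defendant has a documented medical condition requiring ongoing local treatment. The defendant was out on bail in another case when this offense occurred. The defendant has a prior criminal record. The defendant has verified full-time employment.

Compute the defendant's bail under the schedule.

$238,677

Base amounts from the schedule: domestic battery $133,000; elder abuse $122,000; conspiracy $61,000.
Stacking rule: highest base plus 35% of each additional charge. Highest is domestic battery at $133,000. Additional: $122,000 × 35% = $42,700; $61,000 × 35% = $21,350. Combined base = $133,000 + $64,050 = $197,050.
Documented medical condition requiring ongoing local treatment (−15%): $197,050 × 0.85 = $167,492.50.
Offense committed while released on bail in another case (+50%): $167,492.50 × 1.5 = $251,238.75.
Verified full-time employment (−5%): $251,238.75 × 0.95 = $238,676.81.
Rounded to the nearest dollar: $238,677.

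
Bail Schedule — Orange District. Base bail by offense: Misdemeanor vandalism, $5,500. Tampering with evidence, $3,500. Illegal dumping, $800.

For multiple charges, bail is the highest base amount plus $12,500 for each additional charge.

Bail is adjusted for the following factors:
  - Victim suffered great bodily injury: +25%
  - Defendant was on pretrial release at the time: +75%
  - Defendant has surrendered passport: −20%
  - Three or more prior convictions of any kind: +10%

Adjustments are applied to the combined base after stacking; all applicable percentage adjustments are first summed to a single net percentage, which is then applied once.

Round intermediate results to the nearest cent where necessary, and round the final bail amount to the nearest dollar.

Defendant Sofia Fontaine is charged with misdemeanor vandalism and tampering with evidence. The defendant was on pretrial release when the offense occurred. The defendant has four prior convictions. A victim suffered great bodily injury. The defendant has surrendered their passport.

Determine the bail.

$34,200

Base amounts from the schedule: misdemeanor vandalism $5,500; tampering with evidence $3,500.
Stacking rule: highest base plus $12,500 per additional charge. Highest is misdemeanor vandalism at $5,500; 1 additional charge → +$12,500. Combined base = $18,000.
Net percentage adjustment: +25% +75% −20% +10% = +90%. $18,000 × 1.9 = $34,200.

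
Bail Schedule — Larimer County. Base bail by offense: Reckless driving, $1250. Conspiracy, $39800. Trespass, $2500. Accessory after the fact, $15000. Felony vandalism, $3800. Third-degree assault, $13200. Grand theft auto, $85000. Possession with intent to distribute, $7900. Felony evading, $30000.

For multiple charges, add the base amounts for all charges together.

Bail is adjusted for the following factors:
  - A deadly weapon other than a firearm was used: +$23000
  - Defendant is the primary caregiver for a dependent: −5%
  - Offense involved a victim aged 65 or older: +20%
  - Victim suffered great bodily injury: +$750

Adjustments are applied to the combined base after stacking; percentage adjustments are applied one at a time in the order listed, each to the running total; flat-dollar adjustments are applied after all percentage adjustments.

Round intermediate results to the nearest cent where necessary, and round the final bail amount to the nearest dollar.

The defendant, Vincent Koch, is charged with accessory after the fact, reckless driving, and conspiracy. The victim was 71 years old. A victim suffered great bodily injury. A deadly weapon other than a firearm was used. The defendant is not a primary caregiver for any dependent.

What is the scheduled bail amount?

$91010

Base amounts from the schedule: accessory after the fact $15000; reckless driving $1250; conspiracy $39800.
Stacking rule: sum of all bases. $15000 + $1250 + $39800 = $56050.
Offense involved a victim aged 65 or older (+20%): $56050 × 1.2 = $67260.
A deadly weapon other than a firearm was used (+$23000 flat): $67260 + $23000 = $90260.
Victim suffered great bodily injury (+$750 flat): $90260 + $750 = $91010.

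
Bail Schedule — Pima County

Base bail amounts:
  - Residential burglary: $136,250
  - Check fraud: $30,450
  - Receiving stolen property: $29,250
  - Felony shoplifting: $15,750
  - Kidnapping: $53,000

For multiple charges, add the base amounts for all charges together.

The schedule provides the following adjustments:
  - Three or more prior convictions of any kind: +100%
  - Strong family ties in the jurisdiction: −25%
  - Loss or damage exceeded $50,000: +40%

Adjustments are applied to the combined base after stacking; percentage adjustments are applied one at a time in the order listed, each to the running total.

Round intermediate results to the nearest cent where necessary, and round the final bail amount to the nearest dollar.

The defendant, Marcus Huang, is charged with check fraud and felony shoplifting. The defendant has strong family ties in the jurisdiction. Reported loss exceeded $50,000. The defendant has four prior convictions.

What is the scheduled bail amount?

Base amounts from the schedule: check fraud $30,450; felony shoplifting $15,750.
Stacking rule: sum of all bases. $30,450 + $15,750 = $46,200.
Three or more prior convictions of any kind (+100%): $46,200 × 2 = $92,400.
Strong family ties in the jurisdiction (−25%): $92,400 × 0.75 = $69,300.
Loss or damage exceeded $50,000 (+40%): $69,300 × 1.4 = $97,020.

$97,020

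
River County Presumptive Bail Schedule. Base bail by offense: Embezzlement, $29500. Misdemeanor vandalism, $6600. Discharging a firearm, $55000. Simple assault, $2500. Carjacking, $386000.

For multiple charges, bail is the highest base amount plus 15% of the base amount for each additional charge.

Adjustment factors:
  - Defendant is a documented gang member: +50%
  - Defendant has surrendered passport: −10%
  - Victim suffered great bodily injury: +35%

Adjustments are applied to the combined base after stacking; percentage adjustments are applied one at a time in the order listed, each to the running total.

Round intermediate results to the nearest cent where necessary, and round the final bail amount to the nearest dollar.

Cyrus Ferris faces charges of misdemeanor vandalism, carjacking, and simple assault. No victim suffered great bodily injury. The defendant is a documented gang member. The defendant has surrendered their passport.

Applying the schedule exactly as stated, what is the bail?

$522943

Base amounts from the schedule: misdemeanor vandalism $6600; carjacking $386000; simple assault $2500.
Stacking rule: highest base plus 15% of each additional charge. Highest is carjacking at $386000. Additional: $6600 × 15% = $990; $2500 × 15% = $375. Combined base = $386000 + $1365 = $387365.
Defendant is a documented gang member (+50%): $387365 × 1.5 = $581047.50.
Defendant has surrendered passport (−10%): $581047.50 × 0.9 = $522942.75.
Rounded to the nearest dollar: $522943.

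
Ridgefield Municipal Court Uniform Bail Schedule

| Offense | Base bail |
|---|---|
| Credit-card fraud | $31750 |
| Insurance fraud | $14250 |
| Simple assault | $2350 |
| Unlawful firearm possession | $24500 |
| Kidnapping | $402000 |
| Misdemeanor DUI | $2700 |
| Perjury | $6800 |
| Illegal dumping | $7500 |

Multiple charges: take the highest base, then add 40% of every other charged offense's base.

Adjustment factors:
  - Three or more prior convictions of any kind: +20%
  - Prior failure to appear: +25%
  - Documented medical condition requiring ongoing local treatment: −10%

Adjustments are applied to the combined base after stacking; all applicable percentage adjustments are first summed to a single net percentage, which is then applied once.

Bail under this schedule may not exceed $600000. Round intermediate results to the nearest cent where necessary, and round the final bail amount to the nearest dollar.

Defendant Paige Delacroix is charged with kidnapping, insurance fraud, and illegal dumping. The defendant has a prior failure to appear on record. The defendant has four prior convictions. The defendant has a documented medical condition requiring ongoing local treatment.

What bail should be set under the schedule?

Base amounts from the schedule: kidnapping $402000; insurance fraud $14250; illegal dumping $7500.
Stacking rule: highest base plus 40% of each additional charge. Highest is kidnapping at $402000. Additional: $14250 × 40% = $5700; $7500 × 40% = $3000. Combined base = $402000 + $8700 = $410700.
Net percentage adjustment: +20% +25% −10% = +35%. $410700 × 1.35 = $554445.
$554445 is within the $600000 maximum.

$554445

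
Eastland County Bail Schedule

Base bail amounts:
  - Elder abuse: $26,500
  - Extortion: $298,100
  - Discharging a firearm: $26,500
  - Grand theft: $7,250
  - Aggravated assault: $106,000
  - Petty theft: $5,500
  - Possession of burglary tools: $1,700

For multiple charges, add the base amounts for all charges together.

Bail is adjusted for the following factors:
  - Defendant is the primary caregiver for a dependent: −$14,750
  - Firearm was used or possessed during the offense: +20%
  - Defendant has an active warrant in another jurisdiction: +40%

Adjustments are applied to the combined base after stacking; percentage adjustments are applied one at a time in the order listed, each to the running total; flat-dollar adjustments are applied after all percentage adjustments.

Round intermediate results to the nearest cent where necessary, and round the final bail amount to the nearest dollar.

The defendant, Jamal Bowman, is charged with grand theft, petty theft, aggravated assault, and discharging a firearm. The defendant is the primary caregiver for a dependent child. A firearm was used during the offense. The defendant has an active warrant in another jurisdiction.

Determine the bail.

Base amounts from the schedule: grand theft $7,250; petty theft $5,500; aggravated assault $106,000; discharging a firearm $26,500.
Stacking rule: sum of all bases. $7,250 + $5,500 + $106,000 + $26,500 = $145,250.
Firearm was used or possessed during the offense (+20%): $145,250 × 1.2 = $174,300.
Defendant has an active warrant in another jurisdiction (+40%): $174,300 × 1.4 = $244,020.
Defendant is the primary caregiver for a dependent (−$14,750 flat): $244,020 − $14,750 = $229,270.

$229,270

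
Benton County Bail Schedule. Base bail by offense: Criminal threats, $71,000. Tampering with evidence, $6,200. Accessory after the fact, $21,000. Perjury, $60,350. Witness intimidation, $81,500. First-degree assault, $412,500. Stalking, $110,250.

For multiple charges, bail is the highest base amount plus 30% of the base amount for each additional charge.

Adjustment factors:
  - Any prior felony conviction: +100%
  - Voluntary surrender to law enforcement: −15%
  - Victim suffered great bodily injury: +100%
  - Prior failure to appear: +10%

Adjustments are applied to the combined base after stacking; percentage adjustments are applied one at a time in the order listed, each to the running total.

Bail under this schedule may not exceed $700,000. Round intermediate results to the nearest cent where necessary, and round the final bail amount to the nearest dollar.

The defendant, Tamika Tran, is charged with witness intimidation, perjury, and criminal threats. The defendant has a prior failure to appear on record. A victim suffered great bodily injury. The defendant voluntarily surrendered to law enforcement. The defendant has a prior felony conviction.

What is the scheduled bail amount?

Base amounts from the schedule: witness intimidation $81,500; perjury $60,350; criminal threats $71,000.
Stacking rule: highest base plus 30% of each additional charge. Highest is witness intimidation at $81,500. Additional: $60,350 × 30% = $18,105; $71,000 × 30% = $21,300. Combined base = $81,500 + $39,405 = $120,905.
Any prior felony conviction (+100%): $120,905 × 2 = $241,810.
Voluntary surrender to law enforcement (−15%): $241,810 × 0.85 = $205,538.50.
Victim suffered great bodily injury (+100%): $205,538.50 × 2 = $411,077.
Prior failure to appear (+10%): $411,077 × 1.1 = $452,184.70.
$452,184.70 is within the $700,000 maximum.
Rounded to the nearest dollar: $452,185.

$452,185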